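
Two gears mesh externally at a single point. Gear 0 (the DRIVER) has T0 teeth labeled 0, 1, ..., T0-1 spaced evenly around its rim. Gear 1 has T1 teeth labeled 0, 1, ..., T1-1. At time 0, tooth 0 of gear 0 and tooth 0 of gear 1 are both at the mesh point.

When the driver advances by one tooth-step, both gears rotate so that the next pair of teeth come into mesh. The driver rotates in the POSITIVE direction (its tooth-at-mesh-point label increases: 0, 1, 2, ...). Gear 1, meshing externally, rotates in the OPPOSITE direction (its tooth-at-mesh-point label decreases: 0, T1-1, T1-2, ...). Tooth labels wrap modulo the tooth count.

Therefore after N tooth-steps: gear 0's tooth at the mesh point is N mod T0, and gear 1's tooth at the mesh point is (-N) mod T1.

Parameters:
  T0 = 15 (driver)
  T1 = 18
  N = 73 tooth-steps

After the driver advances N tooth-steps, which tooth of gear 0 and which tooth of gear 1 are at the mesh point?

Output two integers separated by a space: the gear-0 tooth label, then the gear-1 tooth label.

Gear 0 (driver, T0=15): tooth at mesh = N mod T0
  73 = 4 * 15 + 13, so 73 mod 15 = 13
  gear 0 tooth = 13
Gear 1 (driven, T1=18): tooth at mesh = (-N) mod T1
  73 = 4 * 18 + 1, so 73 mod 18 = 1
  (-73) mod 18 = (-1) mod 18 = 18 - 1 = 17
Mesh after 73 steps: gear-0 tooth 13 meets gear-1 tooth 17

Answer: 13 17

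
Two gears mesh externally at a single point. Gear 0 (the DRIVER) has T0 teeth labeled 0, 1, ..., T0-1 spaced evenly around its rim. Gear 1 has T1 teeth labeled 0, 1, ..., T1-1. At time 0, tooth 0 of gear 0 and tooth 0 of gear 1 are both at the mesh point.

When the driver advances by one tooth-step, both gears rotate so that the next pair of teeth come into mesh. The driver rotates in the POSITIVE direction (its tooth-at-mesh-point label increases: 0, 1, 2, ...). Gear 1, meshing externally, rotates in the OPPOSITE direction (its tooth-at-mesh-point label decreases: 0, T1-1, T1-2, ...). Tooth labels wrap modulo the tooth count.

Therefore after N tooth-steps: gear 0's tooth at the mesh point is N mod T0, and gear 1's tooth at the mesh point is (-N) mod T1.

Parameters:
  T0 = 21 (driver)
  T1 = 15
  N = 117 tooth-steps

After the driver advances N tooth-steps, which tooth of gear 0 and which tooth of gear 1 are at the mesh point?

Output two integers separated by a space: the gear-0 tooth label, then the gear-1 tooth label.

Gear 0 (driver, T0=21): tooth at mesh = N mod T0
  117 = 5 * 21 + 12, so 117 mod 21 = 12
  gear 0 tooth = 12
Gear 1 (driven, T1=15): tooth at mesh = (-N) mod T1
  117 = 7 * 15 + 12, so 117 mod 15 = 12
  (-117) mod 15 = (-12) mod 15 = 15 - 12 = 3
Mesh after 117 steps: gear-0 tooth 12 meets gear-1 tooth 3

Answer: 12 3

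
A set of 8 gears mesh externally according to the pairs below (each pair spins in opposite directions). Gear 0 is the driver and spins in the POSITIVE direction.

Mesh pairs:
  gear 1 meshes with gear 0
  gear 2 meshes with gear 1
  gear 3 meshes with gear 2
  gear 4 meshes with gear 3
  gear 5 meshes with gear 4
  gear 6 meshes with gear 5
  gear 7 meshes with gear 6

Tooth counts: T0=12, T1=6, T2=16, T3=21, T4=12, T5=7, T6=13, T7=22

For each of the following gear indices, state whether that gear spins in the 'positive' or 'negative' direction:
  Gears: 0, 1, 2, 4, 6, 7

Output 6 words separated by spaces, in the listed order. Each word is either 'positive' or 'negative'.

Gear 0 (driver): positive (depth 0)
  gear 1: meshes with gear 0 -> depth 1 -> negative (opposite of gear 0)
  gear 2: meshes with gear 1 -> depth 2 -> positive (opposite of gear 1)
  gear 3: meshes with gear 2 -> depth 3 -> negative (opposite of gear 2)
  gear 4: meshes with gear 3 -> depth 4 -> positive (opposite of gear 3)
  gear 5: meshes with gear 4 -> depth 5 -> negative (opposite of gear 4)
  gear 6: meshes with gear 5 -> depth 6 -> positive (opposite of gear 5)
  gear 7: meshes with gear 6 -> depth 7 -> negative (opposite of gear 6)
Queried indices 0, 1, 2, 4, 6, 7 -> positive, negative, positive, positive, positive, negative

Answer: positive negative positive positive positive negative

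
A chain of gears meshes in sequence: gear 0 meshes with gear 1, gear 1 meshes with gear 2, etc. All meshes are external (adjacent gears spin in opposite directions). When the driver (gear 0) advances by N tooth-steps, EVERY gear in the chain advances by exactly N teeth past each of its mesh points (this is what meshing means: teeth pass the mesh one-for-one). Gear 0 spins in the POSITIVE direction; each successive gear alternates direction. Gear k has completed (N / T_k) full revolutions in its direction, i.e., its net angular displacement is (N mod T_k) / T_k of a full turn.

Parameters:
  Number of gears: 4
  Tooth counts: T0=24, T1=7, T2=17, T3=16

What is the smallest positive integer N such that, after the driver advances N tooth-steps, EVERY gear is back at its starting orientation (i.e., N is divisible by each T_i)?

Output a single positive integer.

Answer: 5712

Derivation:
Gear k returns to start when N is a multiple of T_k.
All gears at start simultaneously when N is a common multiple of [24, 7, 17, 16]; the smallest such N is lcm(24, 7, 17, 16).
Start: lcm = T0 = 24
Fold in T1=7: gcd(24, 7) = 1; lcm(24, 7) = 24 * 7 / 1 = 168 / 1 = 168
Fold in T2=17: gcd(168, 17) = 1; lcm(168, 17) = 168 * 17 / 1 = 2856 / 1 = 2856
Fold in T3=16: gcd(2856, 16) = 8; lcm(2856, 16) = 2856 * 16 / 8 = 45696 / 8 = 5712
Full cycle length = 5712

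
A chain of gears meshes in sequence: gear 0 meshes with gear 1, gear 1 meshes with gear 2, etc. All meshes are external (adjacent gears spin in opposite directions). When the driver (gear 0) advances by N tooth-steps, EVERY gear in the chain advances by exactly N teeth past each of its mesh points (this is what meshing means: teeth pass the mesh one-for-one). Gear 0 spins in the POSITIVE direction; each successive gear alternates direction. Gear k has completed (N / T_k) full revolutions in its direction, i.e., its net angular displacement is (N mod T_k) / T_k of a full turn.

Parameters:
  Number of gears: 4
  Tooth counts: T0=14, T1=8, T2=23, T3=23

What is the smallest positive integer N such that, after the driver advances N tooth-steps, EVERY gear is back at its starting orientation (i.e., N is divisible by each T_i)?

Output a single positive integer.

Answer: 1288

Derivation:
Gear k returns to start when N is a multiple of T_k.
All gears at start simultaneously when N is a common multiple of [14, 8, 23, 23]; the smallest such N is lcm(14, 8, 23, 23).
Start: lcm = T0 = 14
Fold in T1=8: gcd(14, 8) = 2; lcm(14, 8) = 14 * 8 / 2 = 112 / 2 = 56
Fold in T2=23: gcd(56, 23) = 1; lcm(56, 23) = 56 * 23 / 1 = 1288 / 1 = 1288
Fold in T3=23: gcd(1288, 23) = 23; lcm(1288, 23) = 1288 * 23 / 23 = 29624 / 23 = 1288
Full cycle length = 1288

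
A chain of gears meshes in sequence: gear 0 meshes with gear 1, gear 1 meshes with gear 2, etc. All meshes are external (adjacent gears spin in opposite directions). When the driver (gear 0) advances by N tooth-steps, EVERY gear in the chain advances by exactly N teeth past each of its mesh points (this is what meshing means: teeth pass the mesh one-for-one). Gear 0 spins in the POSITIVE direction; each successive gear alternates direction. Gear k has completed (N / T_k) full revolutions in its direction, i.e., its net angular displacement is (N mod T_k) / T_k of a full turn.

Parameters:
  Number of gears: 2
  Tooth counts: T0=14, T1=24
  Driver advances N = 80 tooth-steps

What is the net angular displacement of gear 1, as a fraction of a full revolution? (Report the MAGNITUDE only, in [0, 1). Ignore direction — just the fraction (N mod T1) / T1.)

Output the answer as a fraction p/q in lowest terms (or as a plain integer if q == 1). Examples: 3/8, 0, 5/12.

Answer: 1/3

Derivation:
Chain of 2 gears, tooth counts: [14, 24]
  gear 0: T0=14, direction=positive, advance = 80 mod 14 = 10 teeth = 10/14 turn
  gear 1: T1=24, direction=negative, advance = 80 mod 24 = 8 teeth = 8/24 turn
Gear 1: 80 mod 24 = 8
Fraction = 8 / 24 = 1/3 (gcd(8,24)=8) = 1/3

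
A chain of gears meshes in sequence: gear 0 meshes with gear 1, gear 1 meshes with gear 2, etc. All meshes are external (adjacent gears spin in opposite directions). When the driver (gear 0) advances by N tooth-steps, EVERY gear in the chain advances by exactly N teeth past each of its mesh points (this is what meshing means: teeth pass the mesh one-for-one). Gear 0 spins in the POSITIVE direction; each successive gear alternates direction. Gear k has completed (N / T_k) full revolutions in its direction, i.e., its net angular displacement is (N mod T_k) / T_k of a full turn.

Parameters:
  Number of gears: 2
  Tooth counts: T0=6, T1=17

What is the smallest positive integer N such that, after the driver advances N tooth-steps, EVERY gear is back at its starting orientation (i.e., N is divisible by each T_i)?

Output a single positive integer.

Answer: 102

Derivation:
Gear k returns to start when N is a multiple of T_k.
All gears at start simultaneously when N is a common multiple of [6, 17]; the smallest such N is lcm(6, 17).
Start: lcm = T0 = 6
Fold in T1=17: gcd(6, 17) = 1; lcm(6, 17) = 6 * 17 / 1 = 102 / 1 = 102
Full cycle length = 102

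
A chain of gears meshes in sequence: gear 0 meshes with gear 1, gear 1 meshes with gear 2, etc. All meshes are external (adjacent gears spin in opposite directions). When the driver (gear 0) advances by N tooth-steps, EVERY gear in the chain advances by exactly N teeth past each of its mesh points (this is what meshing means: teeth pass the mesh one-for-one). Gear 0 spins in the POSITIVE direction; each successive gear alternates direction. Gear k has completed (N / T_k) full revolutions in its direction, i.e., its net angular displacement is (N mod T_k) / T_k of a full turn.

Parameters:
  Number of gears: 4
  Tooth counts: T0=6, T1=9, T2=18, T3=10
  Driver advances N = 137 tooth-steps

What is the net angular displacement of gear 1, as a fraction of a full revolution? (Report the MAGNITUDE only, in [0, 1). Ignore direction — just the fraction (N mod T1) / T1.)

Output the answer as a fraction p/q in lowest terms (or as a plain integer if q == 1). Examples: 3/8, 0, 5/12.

Chain of 4 gears, tooth counts: [6, 9, 18, 10]
  gear 0: T0=6, direction=positive, advance = 137 mod 6 = 5 teeth = 5/6 turn
  gear 1: T1=9, direction=negative, advance = 137 mod 9 = 2 teeth = 2/9 turn
  gear 2: T2=18, direction=positive, advance = 137 mod 18 = 11 teeth = 11/18 turn
  gear 3: T3=10, direction=negative, advance = 137 mod 10 = 7 teeth = 7/10 turn
Gear 1: 137 mod 9 = 2
Fraction = 2 / 9 = 2/9 (gcd(2,9)=1) = 2/9

Answer: 2/9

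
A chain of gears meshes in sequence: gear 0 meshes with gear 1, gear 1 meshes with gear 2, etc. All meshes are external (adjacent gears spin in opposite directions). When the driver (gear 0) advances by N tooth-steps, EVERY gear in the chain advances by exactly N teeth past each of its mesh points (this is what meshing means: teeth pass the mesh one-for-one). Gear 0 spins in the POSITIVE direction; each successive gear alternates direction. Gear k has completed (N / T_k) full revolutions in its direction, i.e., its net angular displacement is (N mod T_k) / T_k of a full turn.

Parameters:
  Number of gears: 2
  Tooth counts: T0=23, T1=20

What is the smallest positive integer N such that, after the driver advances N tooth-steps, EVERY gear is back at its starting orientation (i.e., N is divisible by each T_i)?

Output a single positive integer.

Gear k returns to start when N is a multiple of T_k.
All gears at start simultaneously when N is a common multiple of [23, 20]; the smallest such N is lcm(23, 20).
Start: lcm = T0 = 23
Fold in T1=20: gcd(23, 20) = 1; lcm(23, 20) = 23 * 20 / 1 = 460 / 1 = 460
Full cycle length = 460

Answer: 460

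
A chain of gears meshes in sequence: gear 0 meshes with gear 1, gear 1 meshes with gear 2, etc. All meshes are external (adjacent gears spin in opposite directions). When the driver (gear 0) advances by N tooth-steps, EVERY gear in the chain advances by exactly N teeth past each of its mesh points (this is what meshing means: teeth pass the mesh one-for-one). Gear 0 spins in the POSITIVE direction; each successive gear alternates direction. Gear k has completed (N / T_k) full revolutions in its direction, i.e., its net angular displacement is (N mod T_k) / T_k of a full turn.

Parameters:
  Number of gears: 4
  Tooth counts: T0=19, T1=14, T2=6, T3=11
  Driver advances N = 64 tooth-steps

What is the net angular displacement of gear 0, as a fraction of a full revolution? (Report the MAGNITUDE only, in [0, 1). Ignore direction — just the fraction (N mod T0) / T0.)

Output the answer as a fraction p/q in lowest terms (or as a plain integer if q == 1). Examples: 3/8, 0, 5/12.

Chain of 4 gears, tooth counts: [19, 14, 6, 11]
  gear 0: T0=19, direction=positive, advance = 64 mod 19 = 7 teeth = 7/19 turn
  gear 1: T1=14, direction=negative, advance = 64 mod 14 = 8 teeth = 8/14 turn
  gear 2: T2=6, direction=positive, advance = 64 mod 6 = 4 teeth = 4/6 turn
  gear 3: T3=11, direction=negative, advance = 64 mod 11 = 9 teeth = 9/11 turn
Gear 0: 64 mod 19 = 7
Fraction = 7 / 19 = 7/19 (gcd(7,19)=1) = 7/19

Answer: 7/19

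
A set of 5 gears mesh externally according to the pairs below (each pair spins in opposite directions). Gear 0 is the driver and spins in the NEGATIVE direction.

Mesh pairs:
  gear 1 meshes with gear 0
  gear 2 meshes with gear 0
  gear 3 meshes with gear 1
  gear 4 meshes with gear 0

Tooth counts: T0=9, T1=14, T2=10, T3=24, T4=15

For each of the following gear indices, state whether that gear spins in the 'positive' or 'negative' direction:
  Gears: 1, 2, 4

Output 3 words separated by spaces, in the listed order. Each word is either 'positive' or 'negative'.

Gear 0 (driver): negative (depth 0)
  gear 1: meshes with gear 0 -> depth 1 -> positive (opposite of gear 0)
  gear 2: meshes with gear 0 -> depth 1 -> positive (opposite of gear 0)
  gear 3: meshes with gear 1 -> depth 2 -> negative (opposite of gear 1)
  gear 4: meshes with gear 0 -> depth 1 -> positive (opposite of gear 0)
Queried indices 1, 2, 4 -> positive, positive, positive

Answer: positive positive positive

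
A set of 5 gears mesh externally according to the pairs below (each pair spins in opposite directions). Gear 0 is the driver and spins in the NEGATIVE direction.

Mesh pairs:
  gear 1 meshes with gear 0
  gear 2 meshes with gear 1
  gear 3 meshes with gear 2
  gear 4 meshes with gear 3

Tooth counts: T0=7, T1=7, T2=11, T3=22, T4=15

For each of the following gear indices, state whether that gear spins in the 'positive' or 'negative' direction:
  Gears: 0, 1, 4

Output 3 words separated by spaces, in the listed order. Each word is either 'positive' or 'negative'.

Answer: negative positive negative

Derivation:
Gear 0 (driver): negative (depth 0)
  gear 1: meshes with gear 0 -> depth 1 -> positive (opposite of gear 0)
  gear 2: meshes with gear 1 -> depth 2 -> negative (opposite of gear 1)
  gear 3: meshes with gear 2 -> depth 3 -> positive (opposite of gear 2)
  gear 4: meshes with gear 3 -> depth 4 -> negative (opposite of gear 3)
Queried indices 0, 1, 4 -> negative, positive, negative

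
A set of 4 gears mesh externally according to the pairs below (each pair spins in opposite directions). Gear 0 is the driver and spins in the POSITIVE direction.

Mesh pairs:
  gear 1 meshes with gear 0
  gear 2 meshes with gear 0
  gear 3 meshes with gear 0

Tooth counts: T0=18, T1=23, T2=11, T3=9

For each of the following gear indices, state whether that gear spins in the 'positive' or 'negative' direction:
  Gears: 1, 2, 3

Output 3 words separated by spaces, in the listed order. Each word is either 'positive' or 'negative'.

Answer: negative negative negative

Derivation:
Gear 0 (driver): positive (depth 0)
  gear 1: meshes with gear 0 -> depth 1 -> negative (opposite of gear 0)
  gear 2: meshes with gear 0 -> depth 1 -> negative (opposite of gear 0)
  gear 3: meshes with gear 0 -> depth 1 -> negative (opposite of gear 0)
Queried indices 1, 2, 3 -> negative, negative, negative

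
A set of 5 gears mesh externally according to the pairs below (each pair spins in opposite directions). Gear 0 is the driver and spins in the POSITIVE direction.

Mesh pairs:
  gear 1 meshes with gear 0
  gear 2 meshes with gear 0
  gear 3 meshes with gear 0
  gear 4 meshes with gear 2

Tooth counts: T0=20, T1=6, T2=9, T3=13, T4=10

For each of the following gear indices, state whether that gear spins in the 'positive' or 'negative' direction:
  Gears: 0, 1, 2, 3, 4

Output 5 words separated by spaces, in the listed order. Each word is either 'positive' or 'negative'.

Gear 0 (driver): positive (depth 0)
  gear 1: meshes with gear 0 -> depth 1 -> negative (opposite of gear 0)
  gear 2: meshes with gear 0 -> depth 1 -> negative (opposite of gear 0)
  gear 3: meshes with gear 0 -> depth 1 -> negative (opposite of gear 0)
  gear 4: meshes with gear 2 -> depth 2 -> positive (opposite of gear 2)
Queried indices 0, 1, 2, 3, 4 -> positive, negative, negative, negative, positive

Answer: positive negative negative negative positive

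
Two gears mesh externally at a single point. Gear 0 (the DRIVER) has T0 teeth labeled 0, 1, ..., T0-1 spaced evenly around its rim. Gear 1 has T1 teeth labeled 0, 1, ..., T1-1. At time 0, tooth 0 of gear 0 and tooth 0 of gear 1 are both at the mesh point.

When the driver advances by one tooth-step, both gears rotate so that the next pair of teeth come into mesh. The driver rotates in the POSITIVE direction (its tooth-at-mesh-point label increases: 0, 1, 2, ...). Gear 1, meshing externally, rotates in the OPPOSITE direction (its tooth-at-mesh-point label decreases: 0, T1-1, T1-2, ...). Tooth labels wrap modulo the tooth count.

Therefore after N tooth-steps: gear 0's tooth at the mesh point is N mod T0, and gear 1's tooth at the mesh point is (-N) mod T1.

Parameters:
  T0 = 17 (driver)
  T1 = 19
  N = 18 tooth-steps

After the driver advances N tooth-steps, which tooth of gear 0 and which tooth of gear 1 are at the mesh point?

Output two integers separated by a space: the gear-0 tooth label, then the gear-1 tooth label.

Gear 0 (driver, T0=17): tooth at mesh = N mod T0
  18 = 1 * 17 + 1, so 18 mod 17 = 1
  gear 0 tooth = 1
Gear 1 (driven, T1=19): tooth at mesh = (-N) mod T1
  18 = 0 * 19 + 18, so 18 mod 19 = 18
  (-18) mod 19 = (-18) mod 19 = 19 - 18 = 1
Mesh after 18 steps: gear-0 tooth 1 meets gear-1 tooth 1

Answer: 1 1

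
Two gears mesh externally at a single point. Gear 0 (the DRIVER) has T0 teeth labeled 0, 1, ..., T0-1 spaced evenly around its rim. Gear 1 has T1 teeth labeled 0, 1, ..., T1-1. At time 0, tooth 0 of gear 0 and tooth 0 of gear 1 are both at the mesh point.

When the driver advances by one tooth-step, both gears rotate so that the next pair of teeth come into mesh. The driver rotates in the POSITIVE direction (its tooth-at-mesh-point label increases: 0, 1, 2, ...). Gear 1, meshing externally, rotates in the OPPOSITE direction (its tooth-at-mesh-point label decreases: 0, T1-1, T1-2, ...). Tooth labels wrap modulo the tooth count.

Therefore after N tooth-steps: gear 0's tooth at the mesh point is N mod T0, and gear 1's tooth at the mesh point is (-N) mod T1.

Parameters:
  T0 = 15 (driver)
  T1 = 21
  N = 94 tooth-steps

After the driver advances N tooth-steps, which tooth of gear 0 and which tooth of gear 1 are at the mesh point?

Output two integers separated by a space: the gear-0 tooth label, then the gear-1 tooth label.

Answer: 4 11

Derivation:
Gear 0 (driver, T0=15): tooth at mesh = N mod T0
  94 = 6 * 15 + 4, so 94 mod 15 = 4
  gear 0 tooth = 4
Gear 1 (driven, T1=21): tooth at mesh = (-N) mod T1
  94 = 4 * 21 + 10, so 94 mod 21 = 10
  (-94) mod 21 = (-10) mod 21 = 21 - 10 = 11
Mesh after 94 steps: gear-0 tooth 4 meets gear-1 tooth 11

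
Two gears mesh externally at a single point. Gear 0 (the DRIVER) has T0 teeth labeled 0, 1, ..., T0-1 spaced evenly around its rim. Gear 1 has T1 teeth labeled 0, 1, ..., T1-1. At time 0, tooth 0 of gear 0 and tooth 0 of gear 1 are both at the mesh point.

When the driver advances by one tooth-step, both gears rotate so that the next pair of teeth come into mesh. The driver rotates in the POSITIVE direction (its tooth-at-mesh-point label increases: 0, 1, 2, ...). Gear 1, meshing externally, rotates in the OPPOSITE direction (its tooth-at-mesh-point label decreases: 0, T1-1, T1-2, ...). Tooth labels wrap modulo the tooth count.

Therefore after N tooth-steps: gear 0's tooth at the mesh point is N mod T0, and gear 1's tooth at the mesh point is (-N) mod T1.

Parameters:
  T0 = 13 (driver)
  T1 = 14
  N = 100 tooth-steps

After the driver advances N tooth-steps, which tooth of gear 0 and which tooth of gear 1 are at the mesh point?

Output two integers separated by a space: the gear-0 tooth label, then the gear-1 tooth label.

Answer: 9 12

Derivation:
Gear 0 (driver, T0=13): tooth at mesh = N mod T0
  100 = 7 * 13 + 9, so 100 mod 13 = 9
  gear 0 tooth = 9
Gear 1 (driven, T1=14): tooth at mesh = (-N) mod T1
  100 = 7 * 14 + 2, so 100 mod 14 = 2
  (-100) mod 14 = (-2) mod 14 = 14 - 2 = 12
Mesh after 100 steps: gear-0 tooth 9 meets gear-1 tooth 12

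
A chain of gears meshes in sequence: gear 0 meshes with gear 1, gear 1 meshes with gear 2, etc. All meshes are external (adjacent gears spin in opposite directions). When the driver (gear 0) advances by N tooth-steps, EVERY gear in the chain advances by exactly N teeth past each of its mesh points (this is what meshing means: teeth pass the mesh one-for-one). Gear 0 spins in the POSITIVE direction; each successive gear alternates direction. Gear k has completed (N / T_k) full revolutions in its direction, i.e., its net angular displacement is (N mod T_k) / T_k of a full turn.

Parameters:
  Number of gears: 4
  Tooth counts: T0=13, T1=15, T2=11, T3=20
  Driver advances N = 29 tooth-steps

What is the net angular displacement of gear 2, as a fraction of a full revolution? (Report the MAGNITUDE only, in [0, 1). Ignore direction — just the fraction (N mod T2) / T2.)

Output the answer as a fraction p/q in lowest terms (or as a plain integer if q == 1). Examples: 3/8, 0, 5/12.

Chain of 4 gears, tooth counts: [13, 15, 11, 20]
  gear 0: T0=13, direction=positive, advance = 29 mod 13 = 3 teeth = 3/13 turn
  gear 1: T1=15, direction=negative, advance = 29 mod 15 = 14 teeth = 14/15 turn
  gear 2: T2=11, direction=positive, advance = 29 mod 11 = 7 teeth = 7/11 turn
  gear 3: T3=20, direction=negative, advance = 29 mod 20 = 9 teeth = 9/20 turn
Gear 2: 29 mod 11 = 7
Fraction = 7 / 11 = 7/11 (gcd(7,11)=1) = 7/11

Answer: 7/11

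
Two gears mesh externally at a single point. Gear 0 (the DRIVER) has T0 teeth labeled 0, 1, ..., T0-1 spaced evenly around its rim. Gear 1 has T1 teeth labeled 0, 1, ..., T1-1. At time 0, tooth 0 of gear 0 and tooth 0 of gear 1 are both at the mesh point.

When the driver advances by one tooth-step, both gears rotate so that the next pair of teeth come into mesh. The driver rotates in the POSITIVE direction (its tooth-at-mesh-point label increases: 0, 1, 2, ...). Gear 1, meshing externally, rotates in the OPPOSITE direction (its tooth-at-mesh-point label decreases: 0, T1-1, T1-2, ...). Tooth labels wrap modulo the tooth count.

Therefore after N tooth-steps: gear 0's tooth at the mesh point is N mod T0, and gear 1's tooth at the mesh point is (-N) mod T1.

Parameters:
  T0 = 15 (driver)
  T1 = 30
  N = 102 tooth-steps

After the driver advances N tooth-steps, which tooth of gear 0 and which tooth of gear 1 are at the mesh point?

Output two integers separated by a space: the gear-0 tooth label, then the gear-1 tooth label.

Gear 0 (driver, T0=15): tooth at mesh = N mod T0
  102 = 6 * 15 + 12, so 102 mod 15 = 12
  gear 0 tooth = 12
Gear 1 (driven, T1=30): tooth at mesh = (-N) mod T1
  102 = 3 * 30 + 12, so 102 mod 30 = 12
  (-102) mod 30 = (-12) mod 30 = 30 - 12 = 18
Mesh after 102 steps: gear-0 tooth 12 meets gear-1 tooth 18

Answer: 12 18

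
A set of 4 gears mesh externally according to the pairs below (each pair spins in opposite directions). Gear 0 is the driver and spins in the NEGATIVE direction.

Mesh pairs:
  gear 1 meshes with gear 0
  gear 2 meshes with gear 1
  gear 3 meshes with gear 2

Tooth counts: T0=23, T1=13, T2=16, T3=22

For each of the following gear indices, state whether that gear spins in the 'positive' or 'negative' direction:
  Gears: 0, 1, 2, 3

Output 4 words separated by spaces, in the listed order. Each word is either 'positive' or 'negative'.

Gear 0 (driver): negative (depth 0)
  gear 1: meshes with gear 0 -> depth 1 -> positive (opposite of gear 0)
  gear 2: meshes with gear 1 -> depth 2 -> negative (opposite of gear 1)
  gear 3: meshes with gear 2 -> depth 3 -> positive (opposite of gear 2)
Queried indices 0, 1, 2, 3 -> negative, positive, negative, positive

Answer: negative positive negative positive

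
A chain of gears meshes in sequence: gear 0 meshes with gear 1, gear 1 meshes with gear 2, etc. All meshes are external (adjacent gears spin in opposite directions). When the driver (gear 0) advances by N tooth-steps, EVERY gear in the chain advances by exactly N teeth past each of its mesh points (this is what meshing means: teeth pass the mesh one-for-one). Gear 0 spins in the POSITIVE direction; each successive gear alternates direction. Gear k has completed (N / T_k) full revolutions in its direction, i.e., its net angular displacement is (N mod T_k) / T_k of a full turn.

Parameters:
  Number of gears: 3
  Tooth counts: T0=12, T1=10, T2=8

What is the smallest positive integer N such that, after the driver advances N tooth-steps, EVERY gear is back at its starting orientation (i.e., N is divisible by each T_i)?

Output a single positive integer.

Answer: 120

Derivation:
Gear k returns to start when N is a multiple of T_k.
All gears at start simultaneously when N is a common multiple of [12, 10, 8]; the smallest such N is lcm(12, 10, 8).
Start: lcm = T0 = 12
Fold in T1=10: gcd(12, 10) = 2; lcm(12, 10) = 12 * 10 / 2 = 120 / 2 = 60
Fold in T2=8: gcd(60, 8) = 4; lcm(60, 8) = 60 * 8 / 4 = 480 / 4 = 120
Full cycle length = 120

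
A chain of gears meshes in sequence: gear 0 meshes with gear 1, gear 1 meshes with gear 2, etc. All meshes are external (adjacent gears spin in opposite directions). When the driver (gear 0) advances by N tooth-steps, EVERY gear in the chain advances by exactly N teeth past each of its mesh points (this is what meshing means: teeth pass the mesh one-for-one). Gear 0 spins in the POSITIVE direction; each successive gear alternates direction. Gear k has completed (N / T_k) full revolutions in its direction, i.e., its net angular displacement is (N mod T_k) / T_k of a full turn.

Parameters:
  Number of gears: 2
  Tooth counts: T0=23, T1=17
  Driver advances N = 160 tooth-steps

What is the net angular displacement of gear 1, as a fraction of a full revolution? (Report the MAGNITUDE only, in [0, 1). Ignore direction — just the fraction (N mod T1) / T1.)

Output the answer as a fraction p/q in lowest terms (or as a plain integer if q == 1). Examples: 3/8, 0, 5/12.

Chain of 2 gears, tooth counts: [23, 17]
  gear 0: T0=23, direction=positive, advance = 160 mod 23 = 22 teeth = 22/23 turn
  gear 1: T1=17, direction=negative, advance = 160 mod 17 = 7 teeth = 7/17 turn
Gear 1: 160 mod 17 = 7
Fraction = 7 / 17 = 7/17 (gcd(7,17)=1) = 7/17

Answer: 7/17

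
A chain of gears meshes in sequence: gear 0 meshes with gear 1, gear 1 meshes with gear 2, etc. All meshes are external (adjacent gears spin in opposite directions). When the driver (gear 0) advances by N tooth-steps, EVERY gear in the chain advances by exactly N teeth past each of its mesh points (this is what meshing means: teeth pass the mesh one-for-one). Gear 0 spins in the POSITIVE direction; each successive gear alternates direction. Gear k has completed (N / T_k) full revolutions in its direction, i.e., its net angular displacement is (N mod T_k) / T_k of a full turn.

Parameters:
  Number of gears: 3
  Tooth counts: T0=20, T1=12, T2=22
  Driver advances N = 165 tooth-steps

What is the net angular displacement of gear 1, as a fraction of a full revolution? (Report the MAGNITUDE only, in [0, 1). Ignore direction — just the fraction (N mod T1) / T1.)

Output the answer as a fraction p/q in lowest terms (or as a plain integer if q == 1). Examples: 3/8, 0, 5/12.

Answer: 3/4

Derivation:
Chain of 3 gears, tooth counts: [20, 12, 22]
  gear 0: T0=20, direction=positive, advance = 165 mod 20 = 5 teeth = 5/20 turn
  gear 1: T1=12, direction=negative, advance = 165 mod 12 = 9 teeth = 9/12 turn
  gear 2: T2=22, direction=positive, advance = 165 mod 22 = 11 teeth = 11/22 turn
Gear 1: 165 mod 12 = 9
Fraction = 9 / 12 = 3/4 (gcd(9,12)=3) = 3/4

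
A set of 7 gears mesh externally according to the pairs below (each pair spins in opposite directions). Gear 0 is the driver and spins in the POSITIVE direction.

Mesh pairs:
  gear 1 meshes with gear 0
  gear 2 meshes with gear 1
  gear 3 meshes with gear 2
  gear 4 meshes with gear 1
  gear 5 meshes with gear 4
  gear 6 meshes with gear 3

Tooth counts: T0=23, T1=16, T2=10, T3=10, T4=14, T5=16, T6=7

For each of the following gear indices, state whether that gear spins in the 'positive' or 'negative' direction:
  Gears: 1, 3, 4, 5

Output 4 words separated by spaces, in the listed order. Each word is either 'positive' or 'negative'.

Answer: negative negative positive negative

Derivation:
Gear 0 (driver): positive (depth 0)
  gear 1: meshes with gear 0 -> depth 1 -> negative (opposite of gear 0)
  gear 2: meshes with gear 1 -> depth 2 -> positive (opposite of gear 1)
  gear 3: meshes with gear 2 -> depth 3 -> negative (opposite of gear 2)
  gear 4: meshes with gear 1 -> depth 2 -> positive (opposite of gear 1)
  gear 5: meshes with gear 4 -> depth 3 -> negative (opposite of gear 4)
  gear 6: meshes with gear 3 -> depth 4 -> positive (opposite of gear 3)
Queried indices 1, 3, 4, 5 -> negative, negative, positive, negative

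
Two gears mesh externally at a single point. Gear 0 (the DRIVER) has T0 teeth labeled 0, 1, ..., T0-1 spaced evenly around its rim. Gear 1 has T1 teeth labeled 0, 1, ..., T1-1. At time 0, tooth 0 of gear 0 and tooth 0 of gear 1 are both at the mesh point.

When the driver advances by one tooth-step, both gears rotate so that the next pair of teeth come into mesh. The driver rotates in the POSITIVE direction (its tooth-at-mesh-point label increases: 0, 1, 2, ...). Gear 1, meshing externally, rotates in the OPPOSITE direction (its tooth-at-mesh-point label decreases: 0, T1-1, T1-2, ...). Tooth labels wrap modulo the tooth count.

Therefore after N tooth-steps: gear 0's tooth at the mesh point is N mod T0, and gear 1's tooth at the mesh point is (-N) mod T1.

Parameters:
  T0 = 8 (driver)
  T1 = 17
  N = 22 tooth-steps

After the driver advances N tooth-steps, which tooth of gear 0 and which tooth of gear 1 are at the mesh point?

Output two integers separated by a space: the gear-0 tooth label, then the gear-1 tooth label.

Answer: 6 12

Derivation:
Gear 0 (driver, T0=8): tooth at mesh = N mod T0
  22 = 2 * 8 + 6, so 22 mod 8 = 6
  gear 0 tooth = 6
Gear 1 (driven, T1=17): tooth at mesh = (-N) mod T1
  22 = 1 * 17 + 5, so 22 mod 17 = 5
  (-22) mod 17 = (-5) mod 17 = 17 - 5 = 12
Mesh after 22 steps: gear-0 tooth 6 meets gear-1 tooth 12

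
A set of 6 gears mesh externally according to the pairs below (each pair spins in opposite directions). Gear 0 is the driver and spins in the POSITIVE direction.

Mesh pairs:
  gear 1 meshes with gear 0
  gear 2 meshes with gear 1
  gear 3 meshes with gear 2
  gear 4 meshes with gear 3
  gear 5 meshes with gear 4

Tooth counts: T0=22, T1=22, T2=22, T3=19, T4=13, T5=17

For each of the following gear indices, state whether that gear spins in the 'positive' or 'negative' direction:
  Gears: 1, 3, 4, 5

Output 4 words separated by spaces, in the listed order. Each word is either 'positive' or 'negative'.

Answer: negative negative positive negative

Derivation:
Gear 0 (driver): positive (depth 0)
  gear 1: meshes with gear 0 -> depth 1 -> negative (opposite of gear 0)
  gear 2: meshes with gear 1 -> depth 2 -> positive (opposite of gear 1)
  gear 3: meshes with gear 2 -> depth 3 -> negative (opposite of gear 2)
  gear 4: meshes with gear 3 -> depth 4 -> positive (opposite of gear 3)
  gear 5: meshes with gear 4 -> depth 5 -> negative (opposite of gear 4)
Queried indices 1, 3, 4, 5 -> negative, negative, positive, negative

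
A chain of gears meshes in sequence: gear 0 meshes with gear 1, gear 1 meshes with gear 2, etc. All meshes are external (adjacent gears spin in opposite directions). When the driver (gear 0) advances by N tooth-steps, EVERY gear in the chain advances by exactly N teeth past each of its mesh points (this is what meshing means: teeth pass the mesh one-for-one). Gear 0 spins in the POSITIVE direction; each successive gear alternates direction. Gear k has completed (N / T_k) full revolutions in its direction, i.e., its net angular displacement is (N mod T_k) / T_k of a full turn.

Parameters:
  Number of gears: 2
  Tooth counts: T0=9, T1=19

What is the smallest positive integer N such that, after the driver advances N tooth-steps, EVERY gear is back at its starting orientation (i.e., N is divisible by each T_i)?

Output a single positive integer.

Answer: 171

Derivation:
Gear k returns to start when N is a multiple of T_k.
All gears at start simultaneously when N is a common multiple of [9, 19]; the smallest such N is lcm(9, 19).
Start: lcm = T0 = 9
Fold in T1=19: gcd(9, 19) = 1; lcm(9, 19) = 9 * 19 / 1 = 171 / 1 = 171
Full cycle length = 171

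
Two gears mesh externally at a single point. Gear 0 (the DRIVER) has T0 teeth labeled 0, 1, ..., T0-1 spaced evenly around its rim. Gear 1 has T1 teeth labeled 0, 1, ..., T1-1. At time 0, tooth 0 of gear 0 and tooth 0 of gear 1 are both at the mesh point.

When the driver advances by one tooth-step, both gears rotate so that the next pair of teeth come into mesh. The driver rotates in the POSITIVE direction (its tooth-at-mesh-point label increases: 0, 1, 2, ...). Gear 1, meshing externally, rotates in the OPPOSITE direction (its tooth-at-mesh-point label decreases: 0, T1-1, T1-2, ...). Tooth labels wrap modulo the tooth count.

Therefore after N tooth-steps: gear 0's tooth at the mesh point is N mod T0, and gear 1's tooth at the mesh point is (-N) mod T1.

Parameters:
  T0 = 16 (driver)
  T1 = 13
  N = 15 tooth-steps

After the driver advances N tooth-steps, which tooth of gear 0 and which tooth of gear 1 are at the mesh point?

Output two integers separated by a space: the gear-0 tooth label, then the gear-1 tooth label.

Answer: 15 11

Derivation:
Gear 0 (driver, T0=16): tooth at mesh = N mod T0
  15 = 0 * 16 + 15, so 15 mod 16 = 15
  gear 0 tooth = 15
Gear 1 (driven, T1=13): tooth at mesh = (-N) mod T1
  15 = 1 * 13 + 2, so 15 mod 13 = 2
  (-15) mod 13 = (-2) mod 13 = 13 - 2 = 11
Mesh after 15 steps: gear-0 tooth 15 meets gear-1 tooth 11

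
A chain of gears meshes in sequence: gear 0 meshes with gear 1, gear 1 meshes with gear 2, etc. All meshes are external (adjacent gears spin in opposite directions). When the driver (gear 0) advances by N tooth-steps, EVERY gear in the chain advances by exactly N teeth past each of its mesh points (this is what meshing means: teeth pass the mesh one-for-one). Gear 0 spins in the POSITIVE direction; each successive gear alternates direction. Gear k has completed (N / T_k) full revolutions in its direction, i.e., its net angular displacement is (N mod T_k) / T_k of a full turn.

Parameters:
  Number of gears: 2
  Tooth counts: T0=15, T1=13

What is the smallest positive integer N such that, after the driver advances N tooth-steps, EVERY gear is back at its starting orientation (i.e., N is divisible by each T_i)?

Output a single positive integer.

Answer: 195

Derivation:
Gear k returns to start when N is a multiple of T_k.
All gears at start simultaneously when N is a common multiple of [15, 13]; the smallest such N is lcm(15, 13).
Start: lcm = T0 = 15
Fold in T1=13: gcd(15, 13) = 1; lcm(15, 13) = 15 * 13 / 1 = 195 / 1 = 195
Full cycle length = 195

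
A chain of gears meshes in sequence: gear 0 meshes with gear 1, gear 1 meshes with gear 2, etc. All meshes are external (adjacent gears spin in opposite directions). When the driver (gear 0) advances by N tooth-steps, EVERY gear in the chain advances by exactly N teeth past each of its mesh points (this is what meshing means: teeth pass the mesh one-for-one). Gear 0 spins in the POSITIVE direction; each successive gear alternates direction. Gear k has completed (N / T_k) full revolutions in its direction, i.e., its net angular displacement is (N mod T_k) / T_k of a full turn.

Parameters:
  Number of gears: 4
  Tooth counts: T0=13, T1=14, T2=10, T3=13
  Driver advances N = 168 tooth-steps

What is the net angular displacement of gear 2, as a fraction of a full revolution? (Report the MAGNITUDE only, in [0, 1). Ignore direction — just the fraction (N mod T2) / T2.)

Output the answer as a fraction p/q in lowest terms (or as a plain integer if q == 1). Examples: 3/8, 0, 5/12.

Answer: 4/5

Derivation:
Chain of 4 gears, tooth counts: [13, 14, 10, 13]
  gear 0: T0=13, direction=positive, advance = 168 mod 13 = 12 teeth = 12/13 turn
  gear 1: T1=14, direction=negative, advance = 168 mod 14 = 0 teeth = 0/14 turn
  gear 2: T2=10, direction=positive, advance = 168 mod 10 = 8 teeth = 8/10 turn
  gear 3: T3=13, direction=negative, advance = 168 mod 13 = 12 teeth = 12/13 turn
Gear 2: 168 mod 10 = 8
Fraction = 8 / 10 = 4/5 (gcd(8,10)=2) = 4/5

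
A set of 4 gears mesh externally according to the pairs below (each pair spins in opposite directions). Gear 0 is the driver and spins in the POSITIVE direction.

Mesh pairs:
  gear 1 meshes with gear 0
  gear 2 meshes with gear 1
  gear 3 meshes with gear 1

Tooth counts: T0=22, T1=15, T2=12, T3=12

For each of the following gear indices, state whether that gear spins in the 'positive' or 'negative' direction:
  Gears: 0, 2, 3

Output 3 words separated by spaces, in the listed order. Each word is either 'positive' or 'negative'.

Answer: positive positive positive

Derivation:
Gear 0 (driver): positive (depth 0)
  gear 1: meshes with gear 0 -> depth 1 -> negative (opposite of gear 0)
  gear 2: meshes with gear 1 -> depth 2 -> positive (opposite of gear 1)
  gear 3: meshes with gear 1 -> depth 2 -> positive (opposite of gear 1)
Queried indices 0, 2, 3 -> positive, positive, positive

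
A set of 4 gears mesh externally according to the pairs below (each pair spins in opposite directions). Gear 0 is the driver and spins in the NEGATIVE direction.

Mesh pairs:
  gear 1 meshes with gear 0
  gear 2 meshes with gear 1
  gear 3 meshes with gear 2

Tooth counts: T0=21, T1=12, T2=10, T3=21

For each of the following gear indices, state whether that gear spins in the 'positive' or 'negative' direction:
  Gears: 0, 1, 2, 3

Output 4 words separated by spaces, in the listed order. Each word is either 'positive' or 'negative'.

Gear 0 (driver): negative (depth 0)
  gear 1: meshes with gear 0 -> depth 1 -> positive (opposite of gear 0)
  gear 2: meshes with gear 1 -> depth 2 -> negative (opposite of gear 1)
  gear 3: meshes with gear 2 -> depth 3 -> positive (opposite of gear 2)
Queried indices 0, 1, 2, 3 -> negative, positive, negative, positive

Answer: negative positive negative positive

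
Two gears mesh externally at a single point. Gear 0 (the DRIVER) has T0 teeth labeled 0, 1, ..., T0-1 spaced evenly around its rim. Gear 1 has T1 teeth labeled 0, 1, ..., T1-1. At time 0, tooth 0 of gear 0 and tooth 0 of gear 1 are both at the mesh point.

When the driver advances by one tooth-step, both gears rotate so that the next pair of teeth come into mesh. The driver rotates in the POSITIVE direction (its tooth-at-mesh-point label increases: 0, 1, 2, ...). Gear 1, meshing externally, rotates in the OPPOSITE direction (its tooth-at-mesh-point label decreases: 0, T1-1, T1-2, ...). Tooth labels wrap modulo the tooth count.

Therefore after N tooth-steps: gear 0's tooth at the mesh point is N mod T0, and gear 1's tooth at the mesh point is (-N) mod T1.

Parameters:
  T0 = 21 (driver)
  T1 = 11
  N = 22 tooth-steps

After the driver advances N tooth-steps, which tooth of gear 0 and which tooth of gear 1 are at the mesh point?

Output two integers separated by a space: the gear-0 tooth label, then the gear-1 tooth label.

Answer: 1 0

Derivation:
Gear 0 (driver, T0=21): tooth at mesh = N mod T0
  22 = 1 * 21 + 1, so 22 mod 21 = 1
  gear 0 tooth = 1
Gear 1 (driven, T1=11): tooth at mesh = (-N) mod T1
  22 = 2 * 11 + 0, so 22 mod 11 = 0
  (-22) mod 11 = 0
Mesh after 22 steps: gear-0 tooth 1 meets gear-1 tooth 0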